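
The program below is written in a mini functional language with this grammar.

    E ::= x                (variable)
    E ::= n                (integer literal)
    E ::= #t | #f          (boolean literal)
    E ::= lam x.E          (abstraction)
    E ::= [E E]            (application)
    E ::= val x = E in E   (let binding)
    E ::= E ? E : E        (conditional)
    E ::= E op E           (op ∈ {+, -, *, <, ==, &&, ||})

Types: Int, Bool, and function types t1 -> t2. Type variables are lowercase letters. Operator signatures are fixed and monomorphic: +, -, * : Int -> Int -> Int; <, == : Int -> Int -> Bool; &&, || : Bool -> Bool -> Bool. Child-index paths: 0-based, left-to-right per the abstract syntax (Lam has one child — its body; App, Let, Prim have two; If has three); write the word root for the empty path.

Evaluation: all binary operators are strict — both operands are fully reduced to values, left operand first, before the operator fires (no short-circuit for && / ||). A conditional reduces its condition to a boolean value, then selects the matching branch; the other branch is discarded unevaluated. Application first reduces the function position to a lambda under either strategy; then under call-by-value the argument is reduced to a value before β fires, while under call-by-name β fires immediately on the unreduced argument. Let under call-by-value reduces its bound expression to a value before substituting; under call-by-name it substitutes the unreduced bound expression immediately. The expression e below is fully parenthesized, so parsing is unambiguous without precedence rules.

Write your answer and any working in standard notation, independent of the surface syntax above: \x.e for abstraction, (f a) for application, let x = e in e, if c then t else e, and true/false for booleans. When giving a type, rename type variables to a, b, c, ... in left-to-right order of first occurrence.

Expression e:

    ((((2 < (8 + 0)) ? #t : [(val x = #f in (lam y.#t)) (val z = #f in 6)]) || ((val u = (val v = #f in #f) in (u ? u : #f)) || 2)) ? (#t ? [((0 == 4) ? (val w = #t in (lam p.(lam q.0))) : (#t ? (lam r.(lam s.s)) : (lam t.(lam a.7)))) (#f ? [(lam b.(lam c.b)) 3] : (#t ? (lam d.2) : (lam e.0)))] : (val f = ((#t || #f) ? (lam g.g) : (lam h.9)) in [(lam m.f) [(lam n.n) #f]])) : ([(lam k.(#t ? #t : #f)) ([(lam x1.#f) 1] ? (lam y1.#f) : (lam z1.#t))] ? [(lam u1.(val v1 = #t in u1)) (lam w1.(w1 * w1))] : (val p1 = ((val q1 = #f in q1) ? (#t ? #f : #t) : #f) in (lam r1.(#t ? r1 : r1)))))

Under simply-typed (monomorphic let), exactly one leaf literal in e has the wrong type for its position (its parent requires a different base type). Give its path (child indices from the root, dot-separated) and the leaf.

Answer: 0.1.1 : 2

Derivation:
  unify Int ~ Int
  unify Int ~ Int
  unify Int ~ Int
  unify Int ~ Int
  unify Bool ~ Bool
let x : Bool
\y._ : a -> Bool
let z : Bool
  unify a -> Bool ~ Int -> b
  unify a ~ Int
  unify Bool ~ b
_ _ : Bool
  unify Bool ~ Bool
  unify Bool ~ Bool
let v : Bool
let u : Bool
u : Bool
  unify Bool ~ Bool
u : Bool
  unify Bool ~ Bool
  unify Bool ~ Bool
  unify Int ~ Bool
  FAIL: mismatch Int ~ Bool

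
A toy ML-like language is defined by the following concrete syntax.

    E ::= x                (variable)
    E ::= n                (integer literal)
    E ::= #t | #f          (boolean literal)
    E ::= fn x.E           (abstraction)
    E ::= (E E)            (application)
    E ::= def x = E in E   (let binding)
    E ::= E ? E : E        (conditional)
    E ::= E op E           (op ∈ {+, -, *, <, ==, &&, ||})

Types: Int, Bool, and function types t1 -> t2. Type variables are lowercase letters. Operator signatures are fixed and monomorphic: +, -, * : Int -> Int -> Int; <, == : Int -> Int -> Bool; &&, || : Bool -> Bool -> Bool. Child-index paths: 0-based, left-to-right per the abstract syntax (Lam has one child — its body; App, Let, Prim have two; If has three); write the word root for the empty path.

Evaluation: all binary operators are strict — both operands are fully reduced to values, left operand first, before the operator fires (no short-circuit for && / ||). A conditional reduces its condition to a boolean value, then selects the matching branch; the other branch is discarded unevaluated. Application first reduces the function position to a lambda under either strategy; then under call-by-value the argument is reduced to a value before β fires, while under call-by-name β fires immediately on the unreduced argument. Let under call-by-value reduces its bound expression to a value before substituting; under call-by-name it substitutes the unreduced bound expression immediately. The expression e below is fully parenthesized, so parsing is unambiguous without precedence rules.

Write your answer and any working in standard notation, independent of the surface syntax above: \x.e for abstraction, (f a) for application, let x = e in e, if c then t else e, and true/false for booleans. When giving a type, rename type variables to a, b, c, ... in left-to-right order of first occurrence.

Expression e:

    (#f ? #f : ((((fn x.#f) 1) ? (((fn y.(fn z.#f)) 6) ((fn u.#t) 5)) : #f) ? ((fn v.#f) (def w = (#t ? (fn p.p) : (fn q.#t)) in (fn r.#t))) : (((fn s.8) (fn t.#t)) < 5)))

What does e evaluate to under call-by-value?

Answer: false

Trace:
step 0: (if false then false else (if (if ((\x.false) 1) then (((\y.(\z.false)) 6) ((\u.true) 5)) else false) then ((\v.false) (let w = (if true then (\p.p) else (\q.true)) in (\r.true))) else (((\s.8) (\t.true)) < 5)))
step 1: [if@root] (if (if ((\x.false) 1) then (((\y.(\z.false)) 6) ((\u.true) 5)) else false) then ((\v.false) (let w = (if true then (\p.p) else (\q.true)) in (\r.true))) else (((\s.8) (\t.true)) < 5))
step 2: [beta@0.0] (if (if false then (((\y.(\z.false)) 6) ((\u.true) 5)) else false) then ((\v.false) (let w = (if true then (\p.p) else (\q.true)) in (\r.true))) else (((\s.8) (\t.true)) < 5))
step 3: [if@0] (if false then ((\v.false) (let w = (if true then (\p.p) else (\q.true)) in (\r.true))) else (((\s.8) (\t.true)) < 5))
step 4: [if@root] (((\s.8) (\t.true)) < 5)
step 5: [beta@0] (8 < 5)
step 6: [delta@root] false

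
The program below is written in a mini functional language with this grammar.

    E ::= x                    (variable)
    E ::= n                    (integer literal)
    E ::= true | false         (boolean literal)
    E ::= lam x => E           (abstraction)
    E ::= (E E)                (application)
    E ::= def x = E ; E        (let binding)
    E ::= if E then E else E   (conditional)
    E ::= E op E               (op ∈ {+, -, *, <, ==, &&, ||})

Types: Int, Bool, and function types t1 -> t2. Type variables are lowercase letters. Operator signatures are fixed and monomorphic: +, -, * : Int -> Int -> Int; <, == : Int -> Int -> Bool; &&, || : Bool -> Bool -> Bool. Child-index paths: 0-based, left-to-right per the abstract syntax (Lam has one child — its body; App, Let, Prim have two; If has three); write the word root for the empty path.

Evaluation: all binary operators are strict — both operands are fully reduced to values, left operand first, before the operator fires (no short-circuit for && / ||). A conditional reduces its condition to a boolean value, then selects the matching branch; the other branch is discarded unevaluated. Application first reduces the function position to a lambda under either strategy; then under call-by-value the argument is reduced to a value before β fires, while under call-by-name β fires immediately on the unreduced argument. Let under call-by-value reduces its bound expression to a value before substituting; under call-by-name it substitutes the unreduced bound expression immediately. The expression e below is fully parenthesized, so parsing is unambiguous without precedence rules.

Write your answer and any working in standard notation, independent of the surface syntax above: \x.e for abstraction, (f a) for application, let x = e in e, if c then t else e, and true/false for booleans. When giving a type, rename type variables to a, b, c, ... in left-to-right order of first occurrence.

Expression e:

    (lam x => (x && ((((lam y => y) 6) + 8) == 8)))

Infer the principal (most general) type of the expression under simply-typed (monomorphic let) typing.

Working:
x : a
  unify a ~ Bool
y : b
\y._ : b -> b
  unify b -> b ~ Int -> c
  unify b ~ Int
  unify Int ~ c
_ _ : Int
  unify Int ~ Int
  unify Int ~ Int
  unify Int ~ Int
  unify Int ~ Int
  unify Bool ~ Bool
\x._ : Bool -> Bool

Answer: Bool -> Bool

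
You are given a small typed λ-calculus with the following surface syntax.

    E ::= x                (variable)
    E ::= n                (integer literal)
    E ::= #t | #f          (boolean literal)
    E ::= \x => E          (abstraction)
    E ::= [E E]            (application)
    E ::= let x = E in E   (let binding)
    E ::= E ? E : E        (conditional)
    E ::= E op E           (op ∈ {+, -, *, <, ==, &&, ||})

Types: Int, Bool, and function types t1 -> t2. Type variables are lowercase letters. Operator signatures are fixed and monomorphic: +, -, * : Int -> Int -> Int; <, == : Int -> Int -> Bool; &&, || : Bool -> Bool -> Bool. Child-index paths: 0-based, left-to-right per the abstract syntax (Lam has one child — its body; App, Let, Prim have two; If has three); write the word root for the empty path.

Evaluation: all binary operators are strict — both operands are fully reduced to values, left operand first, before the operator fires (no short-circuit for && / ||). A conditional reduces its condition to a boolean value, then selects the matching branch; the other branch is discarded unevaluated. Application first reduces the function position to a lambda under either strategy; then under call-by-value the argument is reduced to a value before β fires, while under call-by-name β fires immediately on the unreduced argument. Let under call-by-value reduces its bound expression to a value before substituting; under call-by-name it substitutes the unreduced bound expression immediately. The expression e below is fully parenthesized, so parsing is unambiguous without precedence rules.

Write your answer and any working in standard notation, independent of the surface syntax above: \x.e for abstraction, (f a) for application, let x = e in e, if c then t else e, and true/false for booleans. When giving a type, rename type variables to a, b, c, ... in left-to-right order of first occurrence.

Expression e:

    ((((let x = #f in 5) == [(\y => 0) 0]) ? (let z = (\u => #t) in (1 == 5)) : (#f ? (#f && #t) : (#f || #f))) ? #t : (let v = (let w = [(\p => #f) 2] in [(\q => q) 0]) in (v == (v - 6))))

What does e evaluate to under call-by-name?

Working:
step 0: (if (if ((let x = false in 5) == ((\y.0) 0)) then (let z = (\u.true) in (1 == 5)) else (if false then (false && true) else (false || false))) then true else (let v = (let w = ((\p.false) 2) in ((\q.q) 0)) in (v == (v - 6))))
step 1: [let@0.0.0] (if (if (5 == ((\y.0) 0)) then (let z = (\u.true) in (1 == 5)) else (if false then (false && true) else (false || false))) then true else (let v = (let w = ((\p.false) 2) in ((\q.q) 0)) in (v == (v - 6))))
step 2: [beta@0.0.1] (if (if (5 == 0) then (let z = (\u.true) in (1 == 5)) else (if false then (false && true) else (false || false))) then true else (let v = (let w = ((\p.false) 2) in ((\q.q) 0)) in (v == (v - 6))))
step 3: [delta@0.0] (if (if false then (let z = (\u.true) in (1 == 5)) else (if false then (false && true) else (false || false))) then true else (let v = (let w = ((\p.false) 2) in ((\q.q) 0)) in (v == (v - 6))))
step 4: [if@0] (if (if false then (false && true) else (false || false)) then true else (let v = (let w = ((\p.false) 2) in ((\q.q) 0)) in (v == (v - 6))))
step 5: [if@0] (if (false || false) then true else (let v = (let w = ((\p.false) 2) in ((\q.q) 0)) in (v == (v - 6))))
step 6: [delta@0] (if false then true else (let v = (let w = ((\p.false) 2) in ((\q.q) 0)) in (v == (v - 6))))
step 7: [if@root] (let v = (let w = ((\p.false) 2) in ((\q.q) 0)) in (v == (v - 6)))
step 8: [let@root] ((let w = ((\p.false) 2) in ((\q.q) 0)) == ((let w = ((\p.false) 2) in ((\q.q) 0)) - 6))
step 9: [let@0] (((\q.q) 0) == ((let w = ((\p.false) 2) in ((\q.q) 0)) - 6))
step 10: [beta@0] (0 == ((let w = ((\p.false) 2) in ((\q.q) 0)) - 6))
step 11: [let@1.0] (0 == (((\q.q) 0) - 6))
step 12: [beta@1.0] (0 == (0 - 6))
step 13: [delta@1] (0 == -6)
step 14: [delta@root] false

Answer: false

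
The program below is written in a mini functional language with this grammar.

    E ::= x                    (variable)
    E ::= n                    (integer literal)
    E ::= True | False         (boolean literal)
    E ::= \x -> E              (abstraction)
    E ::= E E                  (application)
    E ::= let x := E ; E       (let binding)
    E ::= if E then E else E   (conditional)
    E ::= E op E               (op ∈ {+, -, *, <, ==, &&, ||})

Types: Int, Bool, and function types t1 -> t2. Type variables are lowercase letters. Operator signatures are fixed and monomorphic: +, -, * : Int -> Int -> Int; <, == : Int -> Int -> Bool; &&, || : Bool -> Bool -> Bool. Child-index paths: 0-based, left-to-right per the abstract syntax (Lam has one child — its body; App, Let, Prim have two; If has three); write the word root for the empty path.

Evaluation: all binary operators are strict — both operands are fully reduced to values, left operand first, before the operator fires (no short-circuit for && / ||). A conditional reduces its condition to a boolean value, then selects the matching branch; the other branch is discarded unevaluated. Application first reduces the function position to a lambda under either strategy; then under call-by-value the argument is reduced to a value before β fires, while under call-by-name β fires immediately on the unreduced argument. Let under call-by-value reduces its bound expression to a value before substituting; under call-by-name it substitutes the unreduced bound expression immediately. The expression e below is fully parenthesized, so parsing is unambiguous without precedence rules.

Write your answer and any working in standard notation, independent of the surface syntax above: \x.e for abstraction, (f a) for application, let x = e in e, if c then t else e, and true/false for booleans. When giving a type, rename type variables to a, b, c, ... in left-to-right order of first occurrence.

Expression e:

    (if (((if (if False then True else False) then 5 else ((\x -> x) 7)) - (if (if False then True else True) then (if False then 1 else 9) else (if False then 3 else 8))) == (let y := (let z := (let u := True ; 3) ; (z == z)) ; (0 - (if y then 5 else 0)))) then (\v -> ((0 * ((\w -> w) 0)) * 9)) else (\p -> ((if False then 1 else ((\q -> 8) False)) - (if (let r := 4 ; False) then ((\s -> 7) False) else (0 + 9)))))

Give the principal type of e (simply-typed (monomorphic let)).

Answer: a -> Int

Derivation:
  unify Bool ~ Bool
  unify Bool ~ Bool
  unify Bool ~ Bool
x : a
\x._ : a -> a
  unify a -> a ~ Int -> b
  unify a ~ Int
  unify Int ~ b
_ _ : Int
  unify Int ~ Int
  unify Int ~ Int
  unify Bool ~ Bool
  unify Bool ~ Bool
  unify Bool ~ Bool
  unify Bool ~ Bool
  unify Int ~ Int
  unify Bool ~ Bool
  unify Int ~ Int
  unify Int ~ Int
  unify Int ~ Int
  unify Int ~ Int
let u : Bool
let z : Int
z : Int
  unify Int ~ Int
z : Int
  unify Int ~ Int
let y : Bool
  unify Int ~ Int
y : Bool
  unify Bool ~ Bool
  unify Int ~ Int
  unify Int ~ Int
  unify Int ~ Int
  unify Bool ~ Bool
  unify Int ~ Int
w : d
\w._ : d -> d
  unify d -> d ~ Int -> e
  unify d ~ Int
  unify Int ~ e
_ _ : Int
  unify Int ~ Int
  unify Int ~ Int
  unify Int ~ Int
\v._ : c -> Int
  unify Bool ~ Bool
\q._ : g -> Int
  unify g -> Int ~ Bool -> h
  unify g ~ Bool
  unify Int ~ h
_ _ : Int
  unify Int ~ Int
  unify Int ~ Int
let r : Int
  unify Bool ~ Bool
\s._ : i -> Int
  unify i -> Int ~ Bool -> j
  unify i ~ Bool
  unify Int ~ j
_ _ : Int
  unify Int ~ Int
  unify Int ~ Int
  unify Int ~ Int
  unify Int ~ Int
\p._ : f -> Int
  unify c -> Int ~ f -> Int
  unify c ~ f
  unify Int ~ Int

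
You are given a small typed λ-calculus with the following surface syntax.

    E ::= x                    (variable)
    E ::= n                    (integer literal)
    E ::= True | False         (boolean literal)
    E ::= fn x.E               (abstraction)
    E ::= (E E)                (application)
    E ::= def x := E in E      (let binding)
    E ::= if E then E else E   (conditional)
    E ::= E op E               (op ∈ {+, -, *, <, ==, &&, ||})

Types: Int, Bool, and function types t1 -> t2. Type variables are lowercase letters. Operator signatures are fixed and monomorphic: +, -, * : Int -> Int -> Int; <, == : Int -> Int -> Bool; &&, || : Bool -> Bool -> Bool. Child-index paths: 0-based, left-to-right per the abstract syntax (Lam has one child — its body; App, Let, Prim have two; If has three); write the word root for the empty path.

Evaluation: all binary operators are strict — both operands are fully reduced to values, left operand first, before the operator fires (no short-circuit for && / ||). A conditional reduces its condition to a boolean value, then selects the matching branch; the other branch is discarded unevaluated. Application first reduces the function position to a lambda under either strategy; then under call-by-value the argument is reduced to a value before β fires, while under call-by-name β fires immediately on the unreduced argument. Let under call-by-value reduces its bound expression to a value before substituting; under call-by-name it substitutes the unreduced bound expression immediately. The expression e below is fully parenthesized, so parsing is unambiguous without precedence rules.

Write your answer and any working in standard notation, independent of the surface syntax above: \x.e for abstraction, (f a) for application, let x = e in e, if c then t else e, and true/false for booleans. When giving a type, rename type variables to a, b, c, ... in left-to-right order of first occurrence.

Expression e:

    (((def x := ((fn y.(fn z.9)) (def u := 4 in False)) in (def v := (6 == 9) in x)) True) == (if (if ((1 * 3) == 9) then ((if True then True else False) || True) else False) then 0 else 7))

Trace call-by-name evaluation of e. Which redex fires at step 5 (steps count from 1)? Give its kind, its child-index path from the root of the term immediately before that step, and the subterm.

Answer: delta at 1.0.0.0 : (1 * 3)

Trace:
step 0: (((let x = ((\y.(\z.9)) (let u = 4 in false)) in (let v = (6 == 9) in x)) true) == (if (if ((1 * 3) == 9) then ((if true then true else false) || true) else false) then 0 else 7))
step 1: [let@0.0] (((let v = (6 == 9) in ((\y.(\z.9)) (let u = 4 in false))) true) == (if (if ((1 * 3) == 9) then ((if true then true else false) || true) else false) then 0 else 7))
step 2: [let@0.0] ((((\y.(\z.9)) (let u = 4 in false)) true) == (if (if ((1 * 3) == 9) then ((if true then true else false) || true) else false) then 0 else 7))
step 3: [beta@0.0] (((\z.9) true) == (if (if ((1 * 3) == 9) then ((if true then true else false) || true) else false) then 0 else 7))
step 4: [beta@0] (9 == (if (if ((1 * 3) == 9) then ((if true then true else false) || true) else false) then 0 else 7))
step 5: [delta@1.0.0.0] (9 == (if (if (3 == 9) then ((if true then true else false) || true) else false) then 0 else 7))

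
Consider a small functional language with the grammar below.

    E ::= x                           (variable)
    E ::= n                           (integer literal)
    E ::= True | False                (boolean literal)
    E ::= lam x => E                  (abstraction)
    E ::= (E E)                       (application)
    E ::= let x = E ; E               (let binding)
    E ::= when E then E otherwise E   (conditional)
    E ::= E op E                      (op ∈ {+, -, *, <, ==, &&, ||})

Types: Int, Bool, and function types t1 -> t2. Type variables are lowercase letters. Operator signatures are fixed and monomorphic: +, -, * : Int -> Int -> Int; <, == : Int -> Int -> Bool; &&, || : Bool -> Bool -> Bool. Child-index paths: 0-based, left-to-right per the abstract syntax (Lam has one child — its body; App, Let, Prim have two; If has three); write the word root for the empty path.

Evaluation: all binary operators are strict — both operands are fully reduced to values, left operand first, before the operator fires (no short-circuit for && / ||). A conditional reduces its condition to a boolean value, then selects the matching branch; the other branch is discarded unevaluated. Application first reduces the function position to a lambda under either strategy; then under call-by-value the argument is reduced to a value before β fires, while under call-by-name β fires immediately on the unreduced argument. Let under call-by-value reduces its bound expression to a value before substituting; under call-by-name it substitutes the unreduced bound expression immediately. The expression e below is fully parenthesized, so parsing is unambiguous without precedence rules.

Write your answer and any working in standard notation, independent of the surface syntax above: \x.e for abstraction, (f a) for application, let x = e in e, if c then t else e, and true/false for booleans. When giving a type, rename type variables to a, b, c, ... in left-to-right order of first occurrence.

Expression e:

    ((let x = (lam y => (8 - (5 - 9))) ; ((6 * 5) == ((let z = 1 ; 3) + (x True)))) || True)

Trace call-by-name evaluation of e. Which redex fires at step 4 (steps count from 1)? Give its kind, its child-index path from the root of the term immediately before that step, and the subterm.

Trace:
step 0: ((let x = (\y.(8 - (5 - 9))) in ((6 * 5) == ((let z = 1 in 3) + (x true)))) || true)
step 1: [let@0] (((6 * 5) == ((let z = 1 in 3) + ((\y.(8 - (5 - 9))) true))) || true)
step 2: [delta@0.0] ((30 == ((let z = 1 in 3) + ((\y.(8 - (5 - 9))) true))) || true)
step 3: [let@0.1.0] ((30 == (3 + ((\y.(8 - (5 - 9))) true))) || true)
step 4: [beta@0.1.1] ((30 == (3 + (8 - (5 - 9)))) || true)

Answer: beta at 0.1.1 : ((\y.(8 - (5 - 9))) true)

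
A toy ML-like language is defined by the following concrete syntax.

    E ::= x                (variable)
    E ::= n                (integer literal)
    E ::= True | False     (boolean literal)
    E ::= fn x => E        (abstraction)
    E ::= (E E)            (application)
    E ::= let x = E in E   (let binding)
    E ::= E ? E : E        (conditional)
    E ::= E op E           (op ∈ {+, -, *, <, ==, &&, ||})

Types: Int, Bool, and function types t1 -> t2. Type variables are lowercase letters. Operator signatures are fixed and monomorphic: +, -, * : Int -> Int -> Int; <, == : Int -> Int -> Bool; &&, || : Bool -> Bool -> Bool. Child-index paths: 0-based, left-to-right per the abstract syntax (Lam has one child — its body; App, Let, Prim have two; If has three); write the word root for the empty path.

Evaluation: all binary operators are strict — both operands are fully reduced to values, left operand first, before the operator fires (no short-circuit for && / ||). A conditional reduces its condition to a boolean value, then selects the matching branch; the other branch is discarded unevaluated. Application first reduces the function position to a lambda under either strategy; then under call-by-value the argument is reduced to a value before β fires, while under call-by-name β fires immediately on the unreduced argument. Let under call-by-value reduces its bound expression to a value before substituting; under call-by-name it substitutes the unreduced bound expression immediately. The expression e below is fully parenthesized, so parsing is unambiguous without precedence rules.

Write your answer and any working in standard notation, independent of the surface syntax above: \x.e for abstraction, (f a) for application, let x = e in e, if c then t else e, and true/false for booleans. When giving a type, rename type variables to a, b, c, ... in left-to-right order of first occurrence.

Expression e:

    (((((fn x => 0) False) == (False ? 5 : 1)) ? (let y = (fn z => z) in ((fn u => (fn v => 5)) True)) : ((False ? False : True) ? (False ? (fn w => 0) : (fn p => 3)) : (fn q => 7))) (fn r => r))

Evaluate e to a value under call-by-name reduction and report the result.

Answer: 3

Derivation:
step 0: ((if (((\x.0) false) == (if false then 5 else 1)) then (let y = (\z.z) in ((\u.(\v.5)) true)) else (if (if false then false else true) then (if false then (\w.0) else (\p.3)) else (\q.7))) (\r.r))
step 1: [beta@0.0.0] ((if (0 == (if false then 5 else 1)) then (let y = (\z.z) in ((\u.(\v.5)) true)) else (if (if false then false else true) then (if false then (\w.0) else (\p.3)) else (\q.7))) (\r.r))
step 2: [if@0.0.1] ((if (0 == 1) then (let y = (\z.z) in ((\u.(\v.5)) true)) else (if (if false then false else true) then (if false then (\w.0) else (\p.3)) else (\q.7))) (\r.r))
step 3: [delta@0.0] ((if false then (let y = (\z.z) in ((\u.(\v.5)) true)) else (if (if false then false else true) then (if false then (\w.0) else (\p.3)) else (\q.7))) (\r.r))
step 4: [if@0] ((if (if false then false else true) then (if false then (\w.0) else (\p.3)) else (\q.7)) (\r.r))
step 5: [if@0.0] ((if true then (if false then (\w.0) else (\p.3)) else (\q.7)) (\r.r))
step 6: [if@0] ((if false then (\w.0) else (\p.3)) (\r.r))
step 7: [if@0] ((\p.3) (\r.r))
step 8: [beta@root] 3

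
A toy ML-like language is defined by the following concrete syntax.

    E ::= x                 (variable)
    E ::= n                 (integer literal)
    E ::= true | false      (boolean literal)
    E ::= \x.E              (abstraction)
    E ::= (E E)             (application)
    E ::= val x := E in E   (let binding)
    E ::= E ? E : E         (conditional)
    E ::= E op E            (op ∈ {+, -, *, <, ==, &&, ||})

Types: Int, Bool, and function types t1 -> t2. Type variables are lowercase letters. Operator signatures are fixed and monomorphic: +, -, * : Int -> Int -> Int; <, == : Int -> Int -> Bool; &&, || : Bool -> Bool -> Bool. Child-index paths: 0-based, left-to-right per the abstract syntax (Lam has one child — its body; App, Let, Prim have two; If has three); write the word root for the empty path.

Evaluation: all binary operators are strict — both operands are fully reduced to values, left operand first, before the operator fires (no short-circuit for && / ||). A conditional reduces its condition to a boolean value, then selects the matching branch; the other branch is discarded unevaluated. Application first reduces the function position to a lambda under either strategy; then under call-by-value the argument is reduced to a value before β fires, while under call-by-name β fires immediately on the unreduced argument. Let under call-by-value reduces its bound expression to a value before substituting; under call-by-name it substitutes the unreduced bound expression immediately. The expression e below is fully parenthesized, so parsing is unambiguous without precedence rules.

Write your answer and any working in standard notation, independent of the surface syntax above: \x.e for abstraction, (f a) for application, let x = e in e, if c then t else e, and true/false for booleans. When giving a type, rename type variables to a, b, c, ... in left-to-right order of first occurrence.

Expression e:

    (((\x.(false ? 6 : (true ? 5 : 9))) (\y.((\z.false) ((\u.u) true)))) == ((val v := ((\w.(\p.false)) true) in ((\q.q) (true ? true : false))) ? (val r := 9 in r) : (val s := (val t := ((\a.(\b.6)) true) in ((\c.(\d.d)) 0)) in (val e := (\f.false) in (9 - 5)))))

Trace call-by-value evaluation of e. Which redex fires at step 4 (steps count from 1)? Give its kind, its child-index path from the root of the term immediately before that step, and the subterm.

Trace:
step 0: (((\x.(if false then 6 else (if true then 5 else 9))) (\y.((\z.false) ((\u.u) true)))) == (if (let v = ((\w.(\p.false)) true) in ((\q.q) (if true then true else false))) then (let r = 9 in r) else (let s = (let t = ((\a.(\b.6)) true) in ((\c.(\d.d)) 0)) in (let e = (\f.false) in (9 - 5)))))
step 1: [beta@0] ((if false then 6 else (if true then 5 else 9)) == (if (let v = ((\w.(\p.false)) true) in ((\q.q) (if true then true else false))) then (let r = 9 in r) else (let s = (let t = ((\a.(\b.6)) true) in ((\c.(\d.d)) 0)) in (let e = (\f.false) in (9 - 5)))))
step 2: [if@0] ((if true then 5 else 9) == (if (let v = ((\w.(\p.false)) true) in ((\q.q) (if true then true else false))) then (let r = 9 in r) else (let s = (let t = ((\a.(\b.6)) true) in ((\c.(\d.d)) 0)) in (let e = (\f.false) in (9 - 5)))))
step 3: [if@0] (5 == (if (let v = ((\w.(\p.false)) true) in ((\q.q) (if true then true else false))) then (let r = 9 in r) else (let s = (let t = ((\a.(\b.6)) true) in ((\c.(\d.d)) 0)) in (let e = (\f.false) in (9 - 5)))))
step 4: [beta@1.0.0] (5 == (if (let v = (\p.false) in ((\q.q) (if true then true else false))) then (let r = 9 in r) else (let s = (let t = ((\a.(\b.6)) true) in ((\c.(\d.d)) 0)) in (let e = (\f.false) in (9 - 5)))))

Answer: beta at 1.0.0 : ((\w.(\p.false)) true)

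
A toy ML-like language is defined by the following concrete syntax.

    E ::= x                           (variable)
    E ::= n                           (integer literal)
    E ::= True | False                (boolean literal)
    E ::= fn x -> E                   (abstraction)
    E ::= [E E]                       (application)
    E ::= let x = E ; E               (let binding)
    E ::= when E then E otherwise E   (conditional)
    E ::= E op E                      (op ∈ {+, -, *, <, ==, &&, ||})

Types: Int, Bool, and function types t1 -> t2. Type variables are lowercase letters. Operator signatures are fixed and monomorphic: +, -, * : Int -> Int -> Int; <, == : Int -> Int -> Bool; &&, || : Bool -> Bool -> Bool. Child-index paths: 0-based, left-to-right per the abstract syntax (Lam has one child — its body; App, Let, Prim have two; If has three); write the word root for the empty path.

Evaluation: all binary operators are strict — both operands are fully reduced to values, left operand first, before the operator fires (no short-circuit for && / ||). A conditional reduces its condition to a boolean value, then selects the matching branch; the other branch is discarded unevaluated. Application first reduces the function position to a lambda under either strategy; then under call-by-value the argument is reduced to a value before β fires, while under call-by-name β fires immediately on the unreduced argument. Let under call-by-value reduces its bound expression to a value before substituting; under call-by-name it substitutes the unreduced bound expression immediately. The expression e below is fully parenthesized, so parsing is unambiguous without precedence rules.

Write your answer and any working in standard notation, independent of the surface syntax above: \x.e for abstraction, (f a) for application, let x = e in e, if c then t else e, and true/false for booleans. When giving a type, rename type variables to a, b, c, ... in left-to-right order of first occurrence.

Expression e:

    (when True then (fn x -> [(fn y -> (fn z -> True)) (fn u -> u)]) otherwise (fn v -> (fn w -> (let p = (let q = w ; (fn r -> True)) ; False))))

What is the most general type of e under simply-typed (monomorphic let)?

Derivation:
  unify Bool ~ Bool
\z._ : c -> Bool
\y._ : b -> c -> Bool
u : d
\u._ : d -> d
  unify b -> c -> Bool ~ (d -> d) -> e
  unify b ~ d -> d
  unify c -> Bool ~ e
_ _ : c -> Bool
\x._ : a -> c -> Bool
w : g
let q : g
\r._ : h -> Bool
let p : h -> Bool
\w._ : g -> Bool
\v._ : f -> g -> Bool
  unify a -> c -> Bool ~ f -> g -> Bool
  unify a ~ f
  unify c -> Bool ~ g -> Bool
  unify c ~ g
  unify Bool ~ Bool

Answer: a -> b -> Bool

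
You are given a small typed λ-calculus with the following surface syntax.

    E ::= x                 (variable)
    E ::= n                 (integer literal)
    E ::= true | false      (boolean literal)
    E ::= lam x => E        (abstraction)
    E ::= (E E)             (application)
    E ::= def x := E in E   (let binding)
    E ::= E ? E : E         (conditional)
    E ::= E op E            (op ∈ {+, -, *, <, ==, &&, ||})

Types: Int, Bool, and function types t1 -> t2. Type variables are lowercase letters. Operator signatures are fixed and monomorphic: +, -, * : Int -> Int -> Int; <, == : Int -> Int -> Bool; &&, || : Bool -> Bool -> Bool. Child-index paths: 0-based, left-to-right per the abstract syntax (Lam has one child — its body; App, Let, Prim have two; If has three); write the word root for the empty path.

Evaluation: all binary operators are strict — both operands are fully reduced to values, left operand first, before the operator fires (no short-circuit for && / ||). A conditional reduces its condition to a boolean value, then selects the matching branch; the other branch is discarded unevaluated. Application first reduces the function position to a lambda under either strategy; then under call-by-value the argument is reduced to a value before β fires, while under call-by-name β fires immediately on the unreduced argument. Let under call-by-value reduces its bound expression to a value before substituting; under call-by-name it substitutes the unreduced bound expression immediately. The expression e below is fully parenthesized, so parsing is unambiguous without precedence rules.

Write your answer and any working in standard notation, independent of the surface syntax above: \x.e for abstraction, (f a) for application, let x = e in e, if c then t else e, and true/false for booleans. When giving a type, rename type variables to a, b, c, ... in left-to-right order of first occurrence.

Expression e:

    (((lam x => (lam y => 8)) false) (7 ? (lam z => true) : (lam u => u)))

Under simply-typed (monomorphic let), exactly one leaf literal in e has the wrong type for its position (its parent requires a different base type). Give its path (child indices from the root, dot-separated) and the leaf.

Working:
\y._ : b -> Int
\x._ : a -> b -> Int
  unify a -> b -> Int ~ Bool -> c
  unify a ~ Bool
  unify b -> Int ~ c
_ _ : b -> Int
  unify Int ~ Bool
  FAIL: mismatch Int ~ Bool

Answer: 1.0 : 7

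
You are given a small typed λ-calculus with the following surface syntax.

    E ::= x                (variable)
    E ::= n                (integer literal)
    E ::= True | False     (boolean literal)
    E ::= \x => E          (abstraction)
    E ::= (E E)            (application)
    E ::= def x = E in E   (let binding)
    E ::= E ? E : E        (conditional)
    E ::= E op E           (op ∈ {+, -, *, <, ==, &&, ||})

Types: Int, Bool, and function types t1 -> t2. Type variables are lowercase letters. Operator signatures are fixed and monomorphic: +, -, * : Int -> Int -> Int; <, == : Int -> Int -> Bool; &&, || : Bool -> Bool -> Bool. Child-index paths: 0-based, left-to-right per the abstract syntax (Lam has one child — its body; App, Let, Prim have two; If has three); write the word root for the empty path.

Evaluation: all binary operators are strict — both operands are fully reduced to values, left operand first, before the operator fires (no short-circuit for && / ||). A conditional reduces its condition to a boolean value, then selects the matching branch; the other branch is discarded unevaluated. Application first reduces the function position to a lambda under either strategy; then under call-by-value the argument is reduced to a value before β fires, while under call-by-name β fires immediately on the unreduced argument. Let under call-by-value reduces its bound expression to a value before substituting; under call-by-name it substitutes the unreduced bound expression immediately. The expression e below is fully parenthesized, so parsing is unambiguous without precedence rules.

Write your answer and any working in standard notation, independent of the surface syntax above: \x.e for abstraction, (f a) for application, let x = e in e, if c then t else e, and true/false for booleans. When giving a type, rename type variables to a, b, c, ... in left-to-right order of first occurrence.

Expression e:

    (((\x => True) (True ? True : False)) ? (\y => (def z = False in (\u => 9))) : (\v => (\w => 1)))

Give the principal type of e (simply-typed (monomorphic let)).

Derivation:
\x._ : a -> Bool
  unify Bool ~ Bool
  unify Bool ~ Bool
  unify a -> Bool ~ Bool -> b
  unify a ~ Bool
  unify Bool ~ b
_ _ : Bool
  unify Bool ~ Bool
let z : Bool
\u._ : d -> Int
\y._ : c -> d -> Int
\w._ : f -> Int
\v._ : e -> f -> Int
  unify c -> d -> Int ~ e -> f -> Int
  unify c ~ e
  unify d -> Int ~ f -> Int
  unify d ~ f
  unify Int ~ Int

Answer: a -> b -> Int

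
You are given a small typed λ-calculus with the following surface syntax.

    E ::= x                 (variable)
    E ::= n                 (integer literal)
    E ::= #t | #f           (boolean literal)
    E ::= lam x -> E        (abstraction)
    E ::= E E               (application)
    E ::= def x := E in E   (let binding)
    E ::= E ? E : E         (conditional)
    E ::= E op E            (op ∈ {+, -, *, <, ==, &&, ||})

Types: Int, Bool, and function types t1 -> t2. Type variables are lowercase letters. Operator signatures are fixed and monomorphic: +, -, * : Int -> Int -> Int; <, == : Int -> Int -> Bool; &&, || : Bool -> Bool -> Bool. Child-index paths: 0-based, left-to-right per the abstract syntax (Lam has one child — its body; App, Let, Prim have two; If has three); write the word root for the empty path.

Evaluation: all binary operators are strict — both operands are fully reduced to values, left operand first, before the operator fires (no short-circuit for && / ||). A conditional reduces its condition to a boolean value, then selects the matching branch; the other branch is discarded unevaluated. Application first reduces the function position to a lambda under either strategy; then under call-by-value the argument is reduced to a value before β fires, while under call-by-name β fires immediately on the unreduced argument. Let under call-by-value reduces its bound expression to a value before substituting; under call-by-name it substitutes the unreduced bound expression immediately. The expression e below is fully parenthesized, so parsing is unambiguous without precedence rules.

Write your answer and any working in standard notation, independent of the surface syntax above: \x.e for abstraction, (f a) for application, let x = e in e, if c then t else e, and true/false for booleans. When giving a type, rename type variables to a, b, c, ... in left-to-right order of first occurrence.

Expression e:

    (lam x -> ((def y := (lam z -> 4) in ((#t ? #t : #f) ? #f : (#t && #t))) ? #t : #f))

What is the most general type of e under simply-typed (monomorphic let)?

Trace:
\z._ : b -> Int
let y : b -> Int
  unify Bool ~ Bool
  unify Bool ~ Bool
  unify Bool ~ Bool
  unify Bool ~ Bool
  unify Bool ~ Bool
  unify Bool ~ Bool
  unify Bool ~ Bool
  unify Bool ~ Bool
\x._ : a -> Bool

Answer: a -> Bool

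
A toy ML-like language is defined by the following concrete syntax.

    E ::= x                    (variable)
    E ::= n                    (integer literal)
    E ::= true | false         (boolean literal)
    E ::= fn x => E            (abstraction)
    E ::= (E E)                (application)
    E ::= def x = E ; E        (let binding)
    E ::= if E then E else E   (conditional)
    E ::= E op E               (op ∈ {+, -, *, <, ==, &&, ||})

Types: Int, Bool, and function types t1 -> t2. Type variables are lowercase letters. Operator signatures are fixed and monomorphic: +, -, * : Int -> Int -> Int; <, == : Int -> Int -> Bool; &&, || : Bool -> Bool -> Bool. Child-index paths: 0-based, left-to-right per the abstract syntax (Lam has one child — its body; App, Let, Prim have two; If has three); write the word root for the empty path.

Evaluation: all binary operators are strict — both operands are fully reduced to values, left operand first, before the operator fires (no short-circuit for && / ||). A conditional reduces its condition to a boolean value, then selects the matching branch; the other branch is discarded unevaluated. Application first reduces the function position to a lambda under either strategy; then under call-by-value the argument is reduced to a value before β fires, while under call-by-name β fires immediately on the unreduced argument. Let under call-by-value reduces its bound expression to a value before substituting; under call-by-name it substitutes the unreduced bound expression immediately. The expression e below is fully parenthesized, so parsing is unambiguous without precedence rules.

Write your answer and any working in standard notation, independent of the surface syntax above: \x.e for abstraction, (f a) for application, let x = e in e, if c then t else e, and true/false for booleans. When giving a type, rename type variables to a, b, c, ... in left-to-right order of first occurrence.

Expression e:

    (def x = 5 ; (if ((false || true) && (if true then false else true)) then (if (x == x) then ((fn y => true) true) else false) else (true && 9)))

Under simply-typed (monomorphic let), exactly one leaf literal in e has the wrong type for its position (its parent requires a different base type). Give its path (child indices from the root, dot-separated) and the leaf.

Answer: 1.2.1 : 9

Derivation:
let x : Int
  unify Bool ~ Bool
  unify Bool ~ Bool
  unify Bool ~ Bool
  unify Bool ~ Bool
  unify Bool ~ Bool
  unify Bool ~ Bool
  unify Bool ~ Bool
x : Int
  unify Int ~ Int
x : Int
  unify Int ~ Int
  unify Bool ~ Bool
\y._ : a -> Bool
  unify a -> Bool ~ Bool -> b
  unify a ~ Bool
  unify Bool ~ b
_ _ : Bool
  unify Bool ~ Bool
  unify Bool ~ Bool
  unify Int ~ Bool
  FAIL: mismatch Int ~ Bool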